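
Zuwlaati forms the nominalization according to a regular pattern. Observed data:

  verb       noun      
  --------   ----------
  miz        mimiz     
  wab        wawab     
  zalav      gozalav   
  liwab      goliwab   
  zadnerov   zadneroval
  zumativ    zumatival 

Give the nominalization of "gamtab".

"gamtab" has 2 vowels. The stems with 2 vowels (zalav → gozalav, liwab → goliwab) add the prefix go-.
The other patterns: stems with 1 vowel repeat the first consonant+vowel as a prefix; stems with 3 vowels add -al.
So gamtab → gogamtab.

gogamtab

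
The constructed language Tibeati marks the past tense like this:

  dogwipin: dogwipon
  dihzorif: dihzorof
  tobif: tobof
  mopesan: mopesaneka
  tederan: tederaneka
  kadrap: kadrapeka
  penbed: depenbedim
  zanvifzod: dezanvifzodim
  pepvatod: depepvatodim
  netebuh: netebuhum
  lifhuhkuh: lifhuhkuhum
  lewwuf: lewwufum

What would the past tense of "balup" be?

dogwipin and mopesan both end in -n yet inflect differently (dogwipon, mopesaneka), so the final letter is not what conditions the rule; the last vowel is.
"balup" has last vowel 'u'. The stems whose last vowel is 'u' (netebuh → netebuhum, lifhuhkuh → lifhuhkuhum, lewwuf → lewwufum) add -um.
The other patterns: stems whose last vowel is 'i' change the last vowel to 'o'; stems whose last vowel is 'a' add -eka; stems whose last vowel is 'e' or 'o' add de- … -im around the stem.
So balup → balupum.

balupum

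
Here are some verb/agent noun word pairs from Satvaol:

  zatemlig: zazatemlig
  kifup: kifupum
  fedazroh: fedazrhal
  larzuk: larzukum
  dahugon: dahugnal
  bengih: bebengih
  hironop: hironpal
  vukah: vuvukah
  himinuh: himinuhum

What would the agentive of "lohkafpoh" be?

lohkafphal

kifup and hironop both end in -p yet inflect differently (kifupum, hironpal), so the final letter is not what conditions the rule; the last vowel is.
"lohkafpoh" has last vowel 'o'. The stems whose last vowel is 'o' (hironop → hironpal, dahugon → dahugnal, fedazroh → fedazrhal) delete the last vowel and add -al.
The other patterns: stems whose last vowel is 'u' add -um; stems whose last vowel is 'a' or 'i' repeat the first consonant+vowel as a prefix.
So lohkafpoh → lohkafphal.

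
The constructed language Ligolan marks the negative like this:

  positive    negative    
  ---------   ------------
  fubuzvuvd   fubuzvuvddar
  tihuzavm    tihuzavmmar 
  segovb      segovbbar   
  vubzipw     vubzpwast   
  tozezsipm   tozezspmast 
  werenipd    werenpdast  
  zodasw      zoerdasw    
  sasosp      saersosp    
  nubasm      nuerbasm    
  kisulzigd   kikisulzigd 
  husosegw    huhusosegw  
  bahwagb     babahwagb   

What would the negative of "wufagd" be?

wuwufagd

tihuzavm and tozezsipm both end in -m yet inflect differently (tihuzavmmar, tozezspmast), so the final letter is not what conditions the rule; the second-to-last letter is.
"wufagd" has second-to-last letter 'g'. The stems whose second-to-last letter is 'g' (kisulzigd → kikisulzigd, husosegw → huhusosegw, bahwagb → babahwagb) repeat the first consonant+vowel as a prefix.
So wufagd → wuwufagd.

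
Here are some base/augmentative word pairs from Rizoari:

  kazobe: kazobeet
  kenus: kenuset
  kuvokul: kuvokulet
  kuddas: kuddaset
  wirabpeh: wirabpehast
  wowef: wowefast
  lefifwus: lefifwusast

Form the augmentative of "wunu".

wunuast

kenus and lefifwus both end in -s yet inflect differently (kenuset, lefifwusast), so the final letter is not what conditions the rule; the first letter is.
"wunu" begins with w-. The stems beginning with w- (wirabpeh → wirabpehast, wowef → wowefast) add -ast.
So wunu → wunuast.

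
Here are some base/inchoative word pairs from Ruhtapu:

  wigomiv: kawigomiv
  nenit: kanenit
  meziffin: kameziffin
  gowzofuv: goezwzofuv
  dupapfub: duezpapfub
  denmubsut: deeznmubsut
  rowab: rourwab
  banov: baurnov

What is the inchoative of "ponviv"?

kaponviv

wigomiv and gowzofuv both end in -v yet inflect differently (kawigomiv, goezwzofuv), so the final letter is not what conditions the rule; the last vowel is.
"ponviv" has last vowel 'i'. The stems whose last vowel is 'i' (wigomiv → kawigomiv, nenit → kanenit, meziffin → kameziffin) add the prefix ka-.
So ponviv → kaponviv.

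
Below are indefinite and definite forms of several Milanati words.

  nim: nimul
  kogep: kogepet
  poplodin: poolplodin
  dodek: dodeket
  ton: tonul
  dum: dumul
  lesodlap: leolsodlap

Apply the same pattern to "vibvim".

vibvimet

"vibvim" has 2 vowels. The stems with 2 vowels (kogep → kogepet, dodek → dodeket) add -et.
So vibvim → vibvimet.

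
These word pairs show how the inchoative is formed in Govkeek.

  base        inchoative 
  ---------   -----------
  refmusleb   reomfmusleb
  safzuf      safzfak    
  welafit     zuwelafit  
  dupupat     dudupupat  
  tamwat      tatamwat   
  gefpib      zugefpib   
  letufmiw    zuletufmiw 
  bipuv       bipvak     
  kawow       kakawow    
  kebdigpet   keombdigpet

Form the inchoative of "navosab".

nanavosab

kebdigpet and dupupat both end in -t yet inflect differently (keombdigpet, dudupupat), so the final letter is not what conditions the rule; the last vowel is.
"navosab" has last vowel 'a'. The stems whose last vowel is 'a' (dupupat → dudupupat, tamwat → tatamwat) repeat the first consonant+vowel as a prefix.
So navosab → nanavosab.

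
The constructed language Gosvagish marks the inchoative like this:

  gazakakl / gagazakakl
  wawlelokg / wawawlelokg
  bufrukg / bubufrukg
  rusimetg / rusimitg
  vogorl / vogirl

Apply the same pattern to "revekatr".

"revekatr" has second-to-last letter 't'. The one such stem in the data (rusimetg → rusimitg) changes the last vowel to 'i' (as does vogorl), so the same rule applies.
The other pattern: stems whose second-to-last letter is 'k' repeat the first consonant+vowel as a prefix.
So revekatr → revekitr.

revekitr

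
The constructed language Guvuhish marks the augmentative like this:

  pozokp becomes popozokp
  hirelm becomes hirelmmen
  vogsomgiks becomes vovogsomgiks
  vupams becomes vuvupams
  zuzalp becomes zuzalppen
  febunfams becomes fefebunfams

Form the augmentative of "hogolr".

"hogolr" has second-to-last letter 'l'. The stems whose second-to-last letter is 'l' (hirelm → hirelmmen, zuzalp → zuzalppen) double the final consonant and add -en.
The other pattern: stems whose second-to-last letter is 'k' or 'm' repeat the first consonant+vowel as a prefix.
So hogolr → hogolrren.

hogolrren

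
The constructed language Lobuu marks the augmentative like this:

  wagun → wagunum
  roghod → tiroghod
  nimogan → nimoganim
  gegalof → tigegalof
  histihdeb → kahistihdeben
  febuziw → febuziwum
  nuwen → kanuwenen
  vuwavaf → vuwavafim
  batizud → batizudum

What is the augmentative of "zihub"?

zihubum

nimogan and nuwen both end in -n yet inflect differently (nimoganim, kanuwenen), so the final letter is not what conditions the rule; the last vowel is.
"zihub" has last vowel 'u'. The stems whose last vowel is 'u' (batizud → batizudum, wagun → wagunum) add -um.
The other patterns: stems whose last vowel is 'a' add -im; stems whose last vowel is 'e' add ka- … -en around the stem; stems whose last vowel is 'o' add the prefix ti-.
So zihub → zihubum.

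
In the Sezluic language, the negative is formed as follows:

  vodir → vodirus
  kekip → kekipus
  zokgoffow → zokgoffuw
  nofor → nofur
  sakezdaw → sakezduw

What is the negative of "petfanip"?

vodir and nofor both end in -r yet inflect differently (vodirus, nofur), so the final letter is not what conditions the rule; the last vowel is.
"petfanip" has last vowel 'i'. The stems whose last vowel is 'i' (vodir → vodirus, kekip → kekipus) add -us.
The other pattern: stems whose last vowel is 'a' or 'o' change the last vowel to 'u'.
So petfanip → petfanipus.

petfanipus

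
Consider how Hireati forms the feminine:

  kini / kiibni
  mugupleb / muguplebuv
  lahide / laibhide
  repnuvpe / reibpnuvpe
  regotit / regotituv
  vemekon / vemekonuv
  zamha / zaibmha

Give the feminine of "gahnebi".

kini and regotit both have last vowel 'i' yet inflect differently (kiibni, regotituv), so the last vowel is not what conditions the rule; whether the stem ends in a vowel or a consonant is.
"gahnebi" ends in a vowel. The stems ending in a vowel (repnuvpe → reibpnuvpe, kini → kiibni, lahide → laibhide) insert -ib- after the first vowel.
The other pattern: stems ending in a consonant add -uv.
So gahnebi → gaibhnebi.

gaibhnebi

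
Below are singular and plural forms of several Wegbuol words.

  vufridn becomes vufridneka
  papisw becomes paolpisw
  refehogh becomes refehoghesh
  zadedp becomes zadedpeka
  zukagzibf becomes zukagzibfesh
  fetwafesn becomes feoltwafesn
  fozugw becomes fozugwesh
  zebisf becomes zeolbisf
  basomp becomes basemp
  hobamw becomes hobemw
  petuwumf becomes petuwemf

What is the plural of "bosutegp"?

bosutegpesh

zebisf and zukagzibf both end in -f yet inflect differently (zeolbisf, zukagzibfesh), so the final letter is not what conditions the rule; the second-to-last letter is.
"bosutegp" has second-to-last letter 'g'. The stems whose second-to-last letter is 'g' (refehogh → refehoghesh, fozugw → fozugwesh) add -esh.
The other patterns: stems whose second-to-last letter is 's' insert -ol- after the first vowel; stems whose second-to-last letter is 'm' change the last vowel to 'e'; stems whose second-to-last letter is 'd' add -eka.
So bosutegp → bosutegpesh.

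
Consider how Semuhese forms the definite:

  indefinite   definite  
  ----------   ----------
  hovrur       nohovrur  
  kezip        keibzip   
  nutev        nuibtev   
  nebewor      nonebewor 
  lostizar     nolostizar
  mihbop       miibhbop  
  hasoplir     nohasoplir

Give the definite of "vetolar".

nebewor and mihbop both have last vowel 'o' yet inflect differently (nonebewor, miibhbop), so the last vowel is not what conditions the rule; the final letter is.
"vetolar" ends in -r. The stems ending in -r (hovrur → nohovrur, lostizar → nolostizar, hasoplir → nohasoplir) add the prefix no-.
So vetolar → novetolar.

novetolar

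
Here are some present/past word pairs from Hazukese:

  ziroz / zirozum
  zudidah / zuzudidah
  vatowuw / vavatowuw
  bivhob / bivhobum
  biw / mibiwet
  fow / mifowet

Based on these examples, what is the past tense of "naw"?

minawet

biw and vatowuw both end in -w yet inflect differently (mibiwet, vavatowuw), so the final letter is not what conditions the rule; the number of vowels is.
"naw" has 1 vowel. The stems with 1 vowel (biw → mibiwet, fow → mifowet) add mi- … -et around the stem.
The other patterns: stems with 2 vowels add -um; stems with 3 vowels repeat the first consonant+vowel as a prefix.
So naw → minawet.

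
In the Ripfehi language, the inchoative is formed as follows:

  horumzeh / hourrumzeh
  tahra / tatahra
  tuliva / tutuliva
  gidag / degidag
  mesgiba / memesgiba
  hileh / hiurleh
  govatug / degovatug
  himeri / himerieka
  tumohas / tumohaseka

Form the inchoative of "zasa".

"zasa" ends in -a. The stems ending in -a (tuliva → tutuliva, tahra → tatahra, mesgiba → memesgiba) repeat the first consonant+vowel as a prefix.
So zasa → zazasa.

zazasa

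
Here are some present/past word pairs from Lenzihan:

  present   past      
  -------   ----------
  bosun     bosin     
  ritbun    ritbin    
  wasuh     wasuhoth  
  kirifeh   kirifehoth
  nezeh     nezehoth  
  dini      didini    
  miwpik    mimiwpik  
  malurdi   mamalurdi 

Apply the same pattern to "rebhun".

rebhin

bosun and wasuh both have last vowel 'u' yet inflect differently (bosin, wasuhoth), so the last vowel is not what conditions the rule; the final letter is.
"rebhun" ends in -n. The stems ending in -n (bosun → bosin, ritbun → ritbin) change the last vowel to 'i'.
The other patterns: stems ending in -h add -oth; stems ending in -i or -k repeat the first consonant+vowel as a prefix.
So rebhun → rebhin.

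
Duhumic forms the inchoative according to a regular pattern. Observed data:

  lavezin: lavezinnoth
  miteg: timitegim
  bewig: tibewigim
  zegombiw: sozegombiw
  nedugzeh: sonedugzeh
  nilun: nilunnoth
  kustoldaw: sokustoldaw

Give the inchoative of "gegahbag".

lavezin and bewig both have last vowel 'i' yet inflect differently (lavezinnoth, tibewigim), so the last vowel is not what conditions the rule; the final letter is.
"gegahbag" ends in -g. The stems ending in -g (bewig → tibewigim, miteg → timitegim) add ti- … -im around the stem.
So gegahbag → tigegahbagim.

tigegahbagim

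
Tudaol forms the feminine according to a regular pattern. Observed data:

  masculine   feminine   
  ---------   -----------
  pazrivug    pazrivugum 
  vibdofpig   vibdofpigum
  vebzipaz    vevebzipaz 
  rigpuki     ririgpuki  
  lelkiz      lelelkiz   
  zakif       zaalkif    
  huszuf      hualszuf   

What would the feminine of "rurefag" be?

rurefagum

"rurefag" ends in -g. The stems ending in -g (vibdofpig → vibdofpigum, pazrivug → pazrivugum) add -um.
So rurefag → rurefagum.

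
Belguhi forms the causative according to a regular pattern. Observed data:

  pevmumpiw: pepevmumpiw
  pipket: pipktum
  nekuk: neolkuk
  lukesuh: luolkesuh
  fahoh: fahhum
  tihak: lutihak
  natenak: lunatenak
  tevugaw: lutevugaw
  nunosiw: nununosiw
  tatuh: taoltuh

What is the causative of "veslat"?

tevugaw and pevmumpiw both end in -w yet inflect differently (lutevugaw, pepevmumpiw), so the final letter is not what conditions the rule; the last vowel is.
"veslat" has last vowel 'a'. The stems whose last vowel is 'a' (natenak → lunatenak, tevugaw → lutevugaw, tihak → lutihak) add the prefix lu-.
The other patterns: stems whose last vowel is 'i' repeat the first consonant+vowel as a prefix; stems whose last vowel is 'u' insert -ol- after the first vowel; stems whose last vowel is 'e' or 'o' delete the last vowel and add -um.
So veslat → luveslat.

luveslat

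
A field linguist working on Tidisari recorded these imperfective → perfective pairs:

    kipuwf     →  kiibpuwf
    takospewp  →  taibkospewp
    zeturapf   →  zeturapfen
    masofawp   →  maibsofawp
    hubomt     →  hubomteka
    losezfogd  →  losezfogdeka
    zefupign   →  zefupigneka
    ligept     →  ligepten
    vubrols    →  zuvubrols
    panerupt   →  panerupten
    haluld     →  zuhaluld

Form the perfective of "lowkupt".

lowkupten

"lowkupt" has second-to-last letter 'p'. The stems whose second-to-last letter is 'p' (panerupt → panerupten, zeturapf → zeturapfen, ligept → ligepten) add -en.
The other patterns: stems whose second-to-last letter is 'w' insert -ib- after the first vowel; stems whose second-to-last letter is 'l' add the prefix zu-; stems whose second-to-last letter is 'g' or 'm' add -eka.
So lowkupt → lowkupten.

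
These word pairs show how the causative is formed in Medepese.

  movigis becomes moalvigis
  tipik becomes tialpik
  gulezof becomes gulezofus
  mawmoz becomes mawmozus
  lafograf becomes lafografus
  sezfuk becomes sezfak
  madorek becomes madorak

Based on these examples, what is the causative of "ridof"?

tipik and sezfuk both end in -k yet inflect differently (tialpik, sezfak), so the final letter is not what conditions the rule; the last vowel is.
"ridof" has last vowel 'o'. The stems whose last vowel is 'o' (gulezof → gulezofus, mawmoz → mawmozus) add -us.
The other patterns: stems whose last vowel is 'i' insert -al- after the first vowel; stems whose last vowel is 'e' or 'u' change the last vowel to 'a'.
So ridof → ridofus.

ridofus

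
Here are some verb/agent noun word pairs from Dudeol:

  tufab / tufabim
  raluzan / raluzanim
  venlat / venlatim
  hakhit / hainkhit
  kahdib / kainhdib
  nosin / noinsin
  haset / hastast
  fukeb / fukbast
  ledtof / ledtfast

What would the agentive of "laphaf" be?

laphafim

venlat and hakhit both end in -t yet inflect differently (venlatim, hainkhit), so the final letter is not what conditions the rule; the last vowel is.
"laphaf" has last vowel 'a'. The stems whose last vowel is 'a' (tufab → tufabim, raluzan → raluzanim, venlat → venlatim) add -im.
The other patterns: stems whose last vowel is 'i' insert -in- after the first vowel; stems whose last vowel is 'e' or 'o' delete the last vowel and add -ast.
So laphaf → laphafim.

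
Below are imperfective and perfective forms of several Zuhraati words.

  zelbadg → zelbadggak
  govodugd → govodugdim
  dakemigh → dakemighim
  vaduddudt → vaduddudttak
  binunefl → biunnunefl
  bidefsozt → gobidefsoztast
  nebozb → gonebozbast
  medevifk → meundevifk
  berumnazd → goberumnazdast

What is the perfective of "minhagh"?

minhaghim

"minhagh" has second-to-last letter 'g'. The stems whose second-to-last letter is 'g' (dakemigh → dakemighim, govodugd → govodugdim) add -im.
The other patterns: stems whose second-to-last letter is 'z' add go- … -ast around the stem; stems whose second-to-last letter is 'f' insert -un- after the first vowel; stems whose second-to-last letter is 'd' double the final consonant and add -ak.
So minhagh → minhaghim.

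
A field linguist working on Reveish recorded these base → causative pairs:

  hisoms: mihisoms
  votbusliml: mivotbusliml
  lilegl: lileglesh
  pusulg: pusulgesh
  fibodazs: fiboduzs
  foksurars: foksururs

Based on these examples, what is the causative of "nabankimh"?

"nabankimh" has second-to-last letter 'm'. The stems whose second-to-last letter is 'm' (hisoms → mihisoms, votbusliml → mivotbusliml) add the prefix mi-.
The other patterns: stems whose second-to-last letter is 'g' or 'l' add -esh; stems whose second-to-last letter is 'r' or 'z' change the last vowel to 'u'.
So nabankimh → minabankimh.

minabankimh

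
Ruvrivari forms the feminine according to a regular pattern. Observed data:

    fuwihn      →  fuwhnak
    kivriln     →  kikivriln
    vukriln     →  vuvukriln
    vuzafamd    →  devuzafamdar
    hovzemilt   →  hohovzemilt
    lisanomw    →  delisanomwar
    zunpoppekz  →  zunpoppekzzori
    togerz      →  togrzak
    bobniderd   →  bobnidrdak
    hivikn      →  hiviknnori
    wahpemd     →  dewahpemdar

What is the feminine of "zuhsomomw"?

dezuhsomomwar

"zuhsomomw" has second-to-last letter 'm'. The stems whose second-to-last letter is 'm' (lisanomw → delisanomwar, wahpemd → dewahpemdar, vuzafamd → devuzafamdar) add de- … -ar around the stem.
So zuhsomomw → dezuhsomomwar.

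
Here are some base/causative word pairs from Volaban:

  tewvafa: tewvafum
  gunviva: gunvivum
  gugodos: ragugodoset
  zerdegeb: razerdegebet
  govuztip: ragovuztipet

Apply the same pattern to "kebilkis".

"kebilkis" ends in -s. The one such stem in the data (gugodos → ragugodoset) adds ra- … -et around the stem, so the same rule applies.
So kebilkis → rakebilkiset.

rakebilkiset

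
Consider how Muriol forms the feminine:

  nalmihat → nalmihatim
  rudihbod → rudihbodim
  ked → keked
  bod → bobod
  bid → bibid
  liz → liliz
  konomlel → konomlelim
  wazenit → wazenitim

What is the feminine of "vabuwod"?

vabuwodim

"vabuwod" has 3 vowels. The stems with 3 vowels (konomlel → konomlelim, nalmihat → nalmihatim, wazenit → wazenitim) add -im.
So vabuwod → vabuwodim.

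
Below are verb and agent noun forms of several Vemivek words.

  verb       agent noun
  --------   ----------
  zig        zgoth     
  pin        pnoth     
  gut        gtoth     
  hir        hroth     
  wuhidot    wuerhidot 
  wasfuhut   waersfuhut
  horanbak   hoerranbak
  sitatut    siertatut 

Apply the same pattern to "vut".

gut and wasfuhut both end in -t yet inflect differently (gtoth, waersfuhut), so the final letter is not what conditions the rule; the number of vowels is.
"vut" has 1 vowel. The stems with 1 vowel (gut → gtoth, pin → pnoth, hir → hroth) delete the last vowel and add -oth.
The other pattern: stems with 3 vowels insert -er- after the first vowel.
So vut → vtoth.

vtoth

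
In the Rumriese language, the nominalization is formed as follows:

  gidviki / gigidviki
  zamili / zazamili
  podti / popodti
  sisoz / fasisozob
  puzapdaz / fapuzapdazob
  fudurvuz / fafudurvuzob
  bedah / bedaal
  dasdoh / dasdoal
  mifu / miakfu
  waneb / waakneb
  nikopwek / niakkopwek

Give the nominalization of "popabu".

puzapdaz and bedah both have last vowel 'a' yet inflect differently (fapuzapdazob, bedaal), so the last vowel is not what conditions the rule; the final letter is.
"popabu" ends in -u. The one such stem in the data (mifu → miakfu) inserts -ak- after the first vowel (as do waneb, nikopwek), so the same rule applies.
So popabu → poakpabu.

poakpabu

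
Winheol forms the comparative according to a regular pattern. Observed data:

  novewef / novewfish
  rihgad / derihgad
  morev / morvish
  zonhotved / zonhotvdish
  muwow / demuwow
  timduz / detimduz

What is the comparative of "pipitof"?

depipitof

zonhotved and rihgad both end in -d yet inflect differently (zonhotvdish, derihgad), so the final letter is not what conditions the rule; the last vowel is.
"pipitof" has last vowel 'o'. The one such stem in the data (muwow → demuwow) adds the prefix de-, so the same rule applies.
The other pattern: stems whose last vowel is 'e' delete the last vowel and add -ish.
So pipitof → depipitof.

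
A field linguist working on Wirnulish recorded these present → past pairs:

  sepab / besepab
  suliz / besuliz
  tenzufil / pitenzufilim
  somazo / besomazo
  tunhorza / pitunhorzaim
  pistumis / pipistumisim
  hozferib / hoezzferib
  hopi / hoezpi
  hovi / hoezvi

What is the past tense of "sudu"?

sepab and hozferib both end in -b yet inflect differently (besepab, hoezzferib), so the final letter is not what conditions the rule; the first letter is.
"sudu" begins with s-. The stems beginning with s- (sepab → besepab, somazo → besomazo, suliz → besuliz) add the prefix be-.
The other patterns: stems beginning with h- insert -ez- after the first vowel; stems beginning with p- or t- add pi- … -im around the stem.
So sudu → besudu.

besudu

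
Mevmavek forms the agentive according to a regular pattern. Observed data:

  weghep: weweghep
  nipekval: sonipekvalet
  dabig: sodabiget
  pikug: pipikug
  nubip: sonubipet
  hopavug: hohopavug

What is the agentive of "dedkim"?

dabig and pikug both end in -g yet inflect differently (sodabiget, pipikug), so the final letter is not what conditions the rule; the last vowel is.
"dedkim" has last vowel 'i'. The stems whose last vowel is 'i' (nubip → sonubipet, dabig → sodabiget) add so- … -et around the stem.
The other pattern: stems whose last vowel is 'e' or 'u' repeat the first consonant+vowel as a prefix.
So dedkim → sodedkimet.

sodedkimet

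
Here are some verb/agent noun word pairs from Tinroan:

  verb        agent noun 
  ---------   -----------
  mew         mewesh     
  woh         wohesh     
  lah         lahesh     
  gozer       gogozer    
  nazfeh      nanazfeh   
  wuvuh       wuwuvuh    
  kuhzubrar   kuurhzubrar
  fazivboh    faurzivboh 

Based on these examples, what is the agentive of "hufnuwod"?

woh and nazfeh both end in -h yet inflect differently (wohesh, nanazfeh), so the final letter is not what conditions the rule; the number of vowels is.
"hufnuwod" has 3 vowels. The stems with 3 vowels (kuhzubrar → kuurhzubrar, fazivboh → faurzivboh) insert -ur- after the first vowel.
The other patterns: stems with 1 vowel add -esh; stems with 2 vowels repeat the first consonant+vowel as a prefix.
So hufnuwod → huurfnuwod.

huurfnuwod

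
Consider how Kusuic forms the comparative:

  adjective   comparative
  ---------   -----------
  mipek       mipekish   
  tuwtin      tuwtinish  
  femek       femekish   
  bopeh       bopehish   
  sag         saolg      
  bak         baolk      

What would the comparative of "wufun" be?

wufunish

mipek and bak both end in -k yet inflect differently (mipekish, baolk), so the final letter is not what conditions the rule; the number of vowels is.
"wufun" has 2 vowels. The stems with 2 vowels (mipek → mipekish, tuwtin → tuwtinish, femek → femekish) add -ish.
The other pattern: stems with 1 vowel insert -ol- after the first vowel.
So wufun → wufunish.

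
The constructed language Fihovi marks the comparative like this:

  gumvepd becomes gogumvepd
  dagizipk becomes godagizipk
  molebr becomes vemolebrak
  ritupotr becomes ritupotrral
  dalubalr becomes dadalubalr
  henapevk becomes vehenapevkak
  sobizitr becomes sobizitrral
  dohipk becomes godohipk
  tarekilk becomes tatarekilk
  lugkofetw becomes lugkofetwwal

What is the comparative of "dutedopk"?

godutedopk

sobizitr and molebr both end in -r yet inflect differently (sobizitrral, vemolebrak), so the final letter is not what conditions the rule; the second-to-last letter is.
"dutedopk" has second-to-last letter 'p'. The stems whose second-to-last letter is 'p' (gumvepd → gogumvepd, dagizipk → godagizipk, dohipk → godohipk) add the prefix go-.
The other patterns: stems whose second-to-last letter is 't' double the final consonant and add -al; stems whose second-to-last letter is 'b' or 'v' add ve- … -ak around the stem; stems whose second-to-last letter is 'l' repeat the first consonant+vowel as a prefix.
So dutedopk → godutedopk.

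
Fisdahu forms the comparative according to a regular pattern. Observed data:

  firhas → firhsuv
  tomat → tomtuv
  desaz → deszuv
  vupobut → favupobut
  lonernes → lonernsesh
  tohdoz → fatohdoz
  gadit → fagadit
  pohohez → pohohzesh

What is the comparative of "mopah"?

mophuv

"mopah" has last vowel 'a'. The stems whose last vowel is 'a' (desaz → deszuv, firhas → firhsuv, tomat → tomtuv) delete the last vowel and add -uv.
The other patterns: stems whose last vowel is 'e' delete the last vowel and add -esh; stems whose last vowel is 'i', 'o' or 'u' add the prefix fa-.
So mopah → mophuv.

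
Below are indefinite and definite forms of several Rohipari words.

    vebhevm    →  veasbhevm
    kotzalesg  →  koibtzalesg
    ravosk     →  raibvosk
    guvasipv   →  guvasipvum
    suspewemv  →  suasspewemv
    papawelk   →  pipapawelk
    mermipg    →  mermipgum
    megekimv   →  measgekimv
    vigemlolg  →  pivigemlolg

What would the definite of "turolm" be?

"turolm" has second-to-last letter 'l'. The stems whose second-to-last letter is 'l' (vigemlolg → pivigemlolg, papawelk → pipapawelk) add the prefix pi-.
The other patterns: stems whose second-to-last letter is 'p' add -um; stems whose second-to-last letter is 's' insert -ib- after the first vowel; stems whose second-to-last letter is 'm' or 'v' insert -as- after the first vowel.
So turolm → piturolm.

piturolm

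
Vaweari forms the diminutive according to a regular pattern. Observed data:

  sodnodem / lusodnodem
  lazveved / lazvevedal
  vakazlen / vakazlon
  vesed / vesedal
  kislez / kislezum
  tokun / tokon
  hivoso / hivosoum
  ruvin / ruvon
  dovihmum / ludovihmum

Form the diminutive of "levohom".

vakazlen and kislez both have last vowel 'e' yet inflect differently (vakazlon, kislezum), so the last vowel is not what conditions the rule; the final letter is.
"levohom" ends in -m. The stems ending in -m (sodnodem → lusodnodem, dovihmum → ludovihmum) add the prefix lu-.
The other patterns: stems ending in -n change the last vowel to 'o'; stems ending in -o or -z add -um; stems ending in -d add -al.
So levohom → lulevohom.

lulevohom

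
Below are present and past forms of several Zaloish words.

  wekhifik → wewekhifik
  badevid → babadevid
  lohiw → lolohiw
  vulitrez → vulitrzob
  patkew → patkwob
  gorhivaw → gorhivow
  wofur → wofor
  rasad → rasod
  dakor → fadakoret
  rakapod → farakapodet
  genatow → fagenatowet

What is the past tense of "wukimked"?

wukimkdob

lohiw and patkew both end in -w yet inflect differently (lolohiw, patkwob), so the final letter is not what conditions the rule; the last vowel is.
"wukimked" has last vowel 'e'. The stems whose last vowel is 'e' (vulitrez → vulitrzob, patkew → patkwob) delete the last vowel and add -ob.
The other patterns: stems whose last vowel is 'i' repeat the first consonant+vowel as a prefix; stems whose last vowel is 'a' or 'u' change the last vowel to 'o'; stems whose last vowel is 'o' add fa- … -et around the stem.
So wukimked → wukimkdob.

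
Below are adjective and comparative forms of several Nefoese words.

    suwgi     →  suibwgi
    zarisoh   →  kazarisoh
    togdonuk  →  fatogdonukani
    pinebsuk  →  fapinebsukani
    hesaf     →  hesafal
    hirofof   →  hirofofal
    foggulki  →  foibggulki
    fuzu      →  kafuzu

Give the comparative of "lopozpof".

"lopozpof" ends in -f. The stems ending in -f (hirofof → hirofofal, hesaf → hesafal) add -al.
So lopozpof → lopozpofal.

lopozpofal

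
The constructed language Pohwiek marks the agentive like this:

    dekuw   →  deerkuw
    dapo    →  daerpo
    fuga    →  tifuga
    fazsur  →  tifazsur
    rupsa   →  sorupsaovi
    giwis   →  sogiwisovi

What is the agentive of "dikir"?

fuga and rupsa both end in -a yet inflect differently (tifuga, sorupsaovi), so the final letter is not what conditions the rule; the first letter is.
"dikir" begins with d-. The stems beginning with d- (dekuw → deerkuw, dapo → daerpo) insert -er- after the first vowel.
So dikir → dierkir.

dierkir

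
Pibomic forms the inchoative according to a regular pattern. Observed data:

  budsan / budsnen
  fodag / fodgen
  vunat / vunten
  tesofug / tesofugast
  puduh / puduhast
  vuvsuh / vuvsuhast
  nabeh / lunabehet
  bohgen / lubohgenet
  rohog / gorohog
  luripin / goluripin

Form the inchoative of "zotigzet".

luzotigzetet

fodag and tesofug both end in -g yet inflect differently (fodgen, tesofugast), so the final letter is not what conditions the rule; the last vowel is.
"zotigzet" has last vowel 'e'. The stems whose last vowel is 'e' (nabeh → lunabehet, bohgen → lubohgenet) add lu- … -et around the stem.
The other patterns: stems whose last vowel is 'a' delete the last vowel and add -en; stems whose last vowel is 'u' add -ast; stems whose last vowel is 'i' or 'o' add the prefix go-.
So zotigzet → luzotigzetet.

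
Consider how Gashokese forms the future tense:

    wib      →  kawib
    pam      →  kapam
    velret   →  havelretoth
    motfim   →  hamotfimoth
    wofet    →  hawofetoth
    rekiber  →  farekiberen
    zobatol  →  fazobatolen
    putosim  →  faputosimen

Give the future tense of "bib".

"bib" has 1 vowel. The stems with 1 vowel (wib → kawib, pam → kapam) add the prefix ka-.
The other patterns: stems with 2 vowels add ha- … -oth around the stem; stems with 3 vowels add fa- … -en around the stem.
So bib → kabib.

kabib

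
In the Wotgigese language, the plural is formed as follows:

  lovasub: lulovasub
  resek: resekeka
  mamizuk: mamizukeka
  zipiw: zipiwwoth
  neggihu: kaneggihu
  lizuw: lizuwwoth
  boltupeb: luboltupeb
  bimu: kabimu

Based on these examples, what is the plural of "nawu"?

lizuw and mamizuk both have last vowel 'u' yet inflect differently (lizuwwoth, mamizukeka), so the last vowel is not what conditions the rule; the final letter is.
"nawu" ends in -u. The stems ending in -u (neggihu → kaneggihu, bimu → kabimu) add the prefix ka-.
The other patterns: stems ending in -w double the final consonant and add -oth; stems ending in -k add -eka; stems ending in -b add the prefix lu-.
So nawu → kanawu.

kanawu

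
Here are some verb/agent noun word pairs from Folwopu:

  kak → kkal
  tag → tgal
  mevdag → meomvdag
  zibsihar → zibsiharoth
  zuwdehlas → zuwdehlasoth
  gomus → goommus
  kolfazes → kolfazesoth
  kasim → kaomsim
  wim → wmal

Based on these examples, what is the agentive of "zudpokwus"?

zudpokwusoth

"zudpokwus" has 3 vowels. The stems with 3 vowels (kolfazes → kolfazesoth, zibsihar → zibsiharoth, zuwdehlas → zuwdehlasoth) add -oth.
The other patterns: stems with 1 vowel delete the last vowel and add -al; stems with 2 vowels insert -om- after the first vowel.
So zudpokwus → zudpokwusoth.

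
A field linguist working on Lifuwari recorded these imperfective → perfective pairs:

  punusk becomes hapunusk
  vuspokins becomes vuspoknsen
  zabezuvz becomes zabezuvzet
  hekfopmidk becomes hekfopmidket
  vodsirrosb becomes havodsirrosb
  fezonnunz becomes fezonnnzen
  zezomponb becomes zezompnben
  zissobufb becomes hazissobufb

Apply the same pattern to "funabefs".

hafunabefs

"funabefs" has second-to-last letter 'f'. The one such stem in the data (zissobufb → hazissobufb) adds the prefix ha-, so the same rule applies.
The other patterns: stems whose second-to-last letter is 'd' or 'v' add -et; stems whose second-to-last letter is 'n' delete the last vowel and add -en.
So funabefs → hafunabefs.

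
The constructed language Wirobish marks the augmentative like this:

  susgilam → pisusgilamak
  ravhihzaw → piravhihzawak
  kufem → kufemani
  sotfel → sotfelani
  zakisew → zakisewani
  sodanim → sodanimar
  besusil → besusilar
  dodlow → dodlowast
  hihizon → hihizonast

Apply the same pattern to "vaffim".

susgilam and kufem both end in -m yet inflect differently (pisusgilamak, kufemani), so the final letter is not what conditions the rule; the last vowel is.
"vaffim" has last vowel 'i'. The stems whose last vowel is 'i' (sodanim → sodanimar, besusil → besusilar) add -ar.
So vaffim → vaffimar.

vaffimar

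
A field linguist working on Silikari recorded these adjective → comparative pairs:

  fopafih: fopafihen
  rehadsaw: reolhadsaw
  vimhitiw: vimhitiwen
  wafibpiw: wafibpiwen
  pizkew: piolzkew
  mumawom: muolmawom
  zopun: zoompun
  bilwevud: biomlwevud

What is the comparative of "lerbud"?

leomrbud

wafibpiw and rehadsaw both end in -w yet inflect differently (wafibpiwen, reolhadsaw), so the final letter is not what conditions the rule; the last vowel is.
"lerbud" has last vowel 'u'. The stems whose last vowel is 'u' (zopun → zoompun, bilwevud → biomlwevud) insert -om- after the first vowel.
So lerbud → leomrbud.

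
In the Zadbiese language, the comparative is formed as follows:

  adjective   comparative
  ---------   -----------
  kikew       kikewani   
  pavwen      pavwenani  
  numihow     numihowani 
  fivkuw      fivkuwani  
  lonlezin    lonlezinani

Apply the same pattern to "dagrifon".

Every pair shown (kikew → kikewani, pavwen → pavwenani, numihow → numihowani, …) follows the same rule: add -ani.
So dagrifon → dagrifonani.

dagrifonani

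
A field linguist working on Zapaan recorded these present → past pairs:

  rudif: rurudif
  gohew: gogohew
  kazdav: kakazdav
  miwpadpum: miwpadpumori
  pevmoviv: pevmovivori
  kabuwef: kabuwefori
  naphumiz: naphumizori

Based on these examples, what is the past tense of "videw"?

vividew

kazdav and pevmoviv both end in -v yet inflect differently (kakazdav, pevmovivori), so the final letter is not what conditions the rule; the number of vowels is.
"videw" has 2 vowels. The stems with 2 vowels (rudif → rurudif, gohew → gogohew, kazdav → kakazdav) repeat the first consonant+vowel as a prefix.
The other pattern: stems with 3 vowels add -ori.
So videw → vividew.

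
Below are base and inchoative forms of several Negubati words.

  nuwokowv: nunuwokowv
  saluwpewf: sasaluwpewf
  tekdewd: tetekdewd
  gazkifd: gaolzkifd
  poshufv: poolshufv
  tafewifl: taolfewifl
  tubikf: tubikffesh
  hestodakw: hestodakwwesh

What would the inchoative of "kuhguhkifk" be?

tekdewd and gazkifd both end in -d yet inflect differently (tetekdewd, gaolzkifd), so the final letter is not what conditions the rule; the second-to-last letter is.
"kuhguhkifk" has second-to-last letter 'f'. The stems whose second-to-last letter is 'f' (gazkifd → gaolzkifd, poshufv → poolshufv, tafewifl → taolfewifl) insert -ol- after the first vowel.
So kuhguhkifk → kuolhguhkifk.

kuolhguhkifk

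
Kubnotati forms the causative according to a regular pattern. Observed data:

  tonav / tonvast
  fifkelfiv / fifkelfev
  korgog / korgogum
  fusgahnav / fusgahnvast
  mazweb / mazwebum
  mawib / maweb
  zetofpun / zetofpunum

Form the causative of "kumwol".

fifkelfiv and fusgahnav both end in -v yet inflect differently (fifkelfev, fusgahnvast), so the final letter is not what conditions the rule; the last vowel is.
"kumwol" has last vowel 'o'. The one such stem in the data (korgog → korgogum) adds -um, so the same rule applies.
The other patterns: stems whose last vowel is 'i' change the last vowel to 'e'; stems whose last vowel is 'a' delete the last vowel and add -ast.
So kumwol → kumwolum.

kumwolum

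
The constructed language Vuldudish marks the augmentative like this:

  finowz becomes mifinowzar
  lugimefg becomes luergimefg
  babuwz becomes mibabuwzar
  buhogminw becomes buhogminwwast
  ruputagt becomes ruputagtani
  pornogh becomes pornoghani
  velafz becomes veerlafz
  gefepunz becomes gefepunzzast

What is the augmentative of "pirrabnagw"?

pirrabnagwani

finowz and velafz both end in -z yet inflect differently (mifinowzar, veerlafz), so the final letter is not what conditions the rule; the second-to-last letter is.
"pirrabnagw" has second-to-last letter 'g'. The stems whose second-to-last letter is 'g' (pornogh → pornoghani, ruputagt → ruputagtani) add -ani.
The other patterns: stems whose second-to-last letter is 'w' add mi- … -ar around the stem; stems whose second-to-last letter is 'f' insert -er- after the first vowel; stems whose second-to-last letter is 'n' double the final consonant and add -ast.
So pirrabnagw → pirrabnagwani.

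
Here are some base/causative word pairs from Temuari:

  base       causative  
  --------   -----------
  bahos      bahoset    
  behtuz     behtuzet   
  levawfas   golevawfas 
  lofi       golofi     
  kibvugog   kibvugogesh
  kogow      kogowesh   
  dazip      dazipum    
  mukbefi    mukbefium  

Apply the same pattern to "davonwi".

davonwium

bahos and levawfas both end in -s yet inflect differently (bahoset, golevawfas), so the final letter is not what conditions the rule; the first letter is.
"davonwi" begins with d-. The one such stem in the data (dazip → dazipum) adds -um, so the same rule applies.
So davonwi → davonwium.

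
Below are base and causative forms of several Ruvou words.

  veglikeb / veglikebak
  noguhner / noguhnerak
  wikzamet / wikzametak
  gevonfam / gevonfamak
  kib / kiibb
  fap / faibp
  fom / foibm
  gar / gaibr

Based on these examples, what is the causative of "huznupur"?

huznupurak

veglikeb and kib both end in -b yet inflect differently (veglikebak, kiibb), so the final letter is not what conditions the rule; the number of vowels is.
"huznupur" has 3 vowels. The stems with 3 vowels (veglikeb → veglikebak, noguhner → noguhnerak, wikzamet → wikzametak) add -ak.
The other pattern: stems with 1 vowel insert -ib- after the first vowel.
So huznupur → huznupurak.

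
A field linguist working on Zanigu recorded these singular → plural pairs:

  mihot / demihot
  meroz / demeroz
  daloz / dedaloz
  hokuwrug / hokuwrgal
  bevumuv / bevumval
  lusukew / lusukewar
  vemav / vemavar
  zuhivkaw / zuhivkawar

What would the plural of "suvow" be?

desuvow

"suvow" has last vowel 'o'. The stems whose last vowel is 'o' (mihot → demihot, meroz → demeroz, daloz → dedaloz) add the prefix de-.
The other patterns: stems whose last vowel is 'u' delete the last vowel and add -al; stems whose last vowel is 'a' or 'e' add -ar.
So suvow → desuvow.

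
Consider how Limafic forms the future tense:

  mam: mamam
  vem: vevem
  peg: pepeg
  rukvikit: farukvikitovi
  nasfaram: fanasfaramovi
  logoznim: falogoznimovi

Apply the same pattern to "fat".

fafat

mam and nasfaram both end in -m yet inflect differently (mamam, fanasfaramovi), so the final letter is not what conditions the rule; the number of vowels is.
"fat" has 1 vowel. The stems with 1 vowel (mam → mamam, vem → vevem, peg → pepeg) repeat the first consonant+vowel as a prefix.
So fat → fafat.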